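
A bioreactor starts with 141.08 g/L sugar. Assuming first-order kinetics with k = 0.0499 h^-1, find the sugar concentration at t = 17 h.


S = S0 * exp(-k * t)
S = 141.08 * exp(-0.0499 * 17)
S = 60.4023 g/L

60.4023 g/L


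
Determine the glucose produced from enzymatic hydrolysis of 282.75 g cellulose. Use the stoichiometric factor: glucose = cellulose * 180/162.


glucose = cellulose * 180/162
= 282.75 * 180/162
= 314.1667 g

314.1667 g


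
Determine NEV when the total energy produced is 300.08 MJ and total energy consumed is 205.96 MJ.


NEV = E_out - E_in
= 300.08 - 205.96
= 94.1200 MJ

94.1200 MJ


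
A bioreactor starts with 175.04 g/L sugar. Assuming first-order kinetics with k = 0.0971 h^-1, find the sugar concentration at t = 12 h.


S = S0 * exp(-k * t)
S = 175.04 * exp(-0.0971 * 12)
S = 54.5880 g/L

54.5880 g/L


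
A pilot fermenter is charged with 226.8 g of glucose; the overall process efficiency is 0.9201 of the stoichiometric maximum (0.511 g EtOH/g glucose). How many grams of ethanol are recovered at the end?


Actual ethanol: m = 0.511 * 226.8 * 0.9201
m = 106.6348 g

106.6348 g


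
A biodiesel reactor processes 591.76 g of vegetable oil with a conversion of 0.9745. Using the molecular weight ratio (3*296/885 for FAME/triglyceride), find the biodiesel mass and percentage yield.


m_FAME = oil * conv * (3 * 296 / 885) = oil * conv * (888/885)
= 591.76 * 0.9745 * 888 / 885
= 578.6249 g
Y = m_FAME / oil * 100 = conv * (888/885) * 100
= 0.9745 * 888 / 885 * 100
= 97.78%

578.6249 g FAME; Y = 97.78%


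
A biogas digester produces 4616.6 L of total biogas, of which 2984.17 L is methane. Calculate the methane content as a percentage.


CH4% = V_CH4 / V_total * 100
= 2984.17 / 4616.6 * 100
= 64.6400%

64.6400%


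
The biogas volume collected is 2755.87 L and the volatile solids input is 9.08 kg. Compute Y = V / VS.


Y = V / VS
= 2755.87 / 9.08
= 303.5099 L/kg VS

303.5099 L/kg VS


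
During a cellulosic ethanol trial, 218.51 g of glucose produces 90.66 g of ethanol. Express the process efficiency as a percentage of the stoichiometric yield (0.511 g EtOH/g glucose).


Fermentation efficiency = (actual / (0.511 * glucose)) * 100
= (90.66 / (0.511 * 218.51)) * 100
= 81.1939%

81.1939%


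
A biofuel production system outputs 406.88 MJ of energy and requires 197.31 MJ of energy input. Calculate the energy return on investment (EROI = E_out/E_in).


EROI = E_out / E_in
= 406.88 / 197.31
= 2.0621

2.0621


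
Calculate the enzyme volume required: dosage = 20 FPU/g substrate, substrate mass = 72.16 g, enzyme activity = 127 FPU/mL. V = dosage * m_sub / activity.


V = dosage * m_sub / activity
V = 20 * 72.16 / 127
V = 11.3638 mL

11.3638 mL


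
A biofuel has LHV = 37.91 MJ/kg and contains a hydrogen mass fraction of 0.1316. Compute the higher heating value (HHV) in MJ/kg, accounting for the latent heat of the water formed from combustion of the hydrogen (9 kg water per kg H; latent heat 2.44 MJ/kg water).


HHV = LHV + H_frac * 9 * 2.44
= 37.91 + 0.1316 * 9 * 2.44
= 40.7999 MJ/kg

40.7999 MJ/kg


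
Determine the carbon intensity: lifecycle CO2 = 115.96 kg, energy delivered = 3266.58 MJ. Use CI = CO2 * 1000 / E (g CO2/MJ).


CI = CO2 * 1000 / E
= 115.96 * 1000 / 3266.58
= 35.4989 g CO2/MJ

35.4989 g CO2/MJ


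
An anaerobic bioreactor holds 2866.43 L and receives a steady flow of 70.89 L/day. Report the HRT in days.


HRT = V / Q
= 2866.43 / 70.89
= 40.4349 days

40.4349 days


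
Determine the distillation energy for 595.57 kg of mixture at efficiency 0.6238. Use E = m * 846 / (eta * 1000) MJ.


E = m * 846 / (eta * 1000)
= 595.57 * 846 / (0.6238 * 1000)
= 807.7144 MJ

807.7144 MJ


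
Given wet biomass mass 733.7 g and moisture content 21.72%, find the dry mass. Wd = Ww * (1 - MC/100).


Wd = Ww * (1 - MC/100)
= 733.7 * (1 - 21.72/100)
= 574.3404 g

574.3404 g


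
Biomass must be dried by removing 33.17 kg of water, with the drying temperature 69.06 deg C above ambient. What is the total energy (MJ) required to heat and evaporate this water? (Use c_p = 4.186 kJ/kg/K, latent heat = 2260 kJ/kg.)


E = m_water * (4.186 * dT + 2260) / 1000
= 33.17 * (4.186 * 69.06 + 2260) / 1000
= 84.5532 MJ

84.5532 MJ


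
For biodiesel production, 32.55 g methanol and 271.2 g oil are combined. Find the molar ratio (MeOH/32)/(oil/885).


Molar ratio = n_MeOH / n_oil = (MeOH/32) / (oil/885) = (MeOH * 885) / (32 * oil)
= (32.55 * 885) / (32 * 271.2)
= 3.3194

3.3194


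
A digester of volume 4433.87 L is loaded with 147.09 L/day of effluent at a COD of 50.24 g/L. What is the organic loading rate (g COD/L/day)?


OLR = Q * S / V
= 147.09 * 50.24 / 4433.87
= 1.6667 g/L/day

1.6667 g/L/day


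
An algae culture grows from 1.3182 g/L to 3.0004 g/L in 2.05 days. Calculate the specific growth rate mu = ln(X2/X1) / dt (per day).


mu = ln(X2/X1) / dt
= ln(3.0004/1.3182) / 2.05
= 0.4012 per day

0.4012 per day


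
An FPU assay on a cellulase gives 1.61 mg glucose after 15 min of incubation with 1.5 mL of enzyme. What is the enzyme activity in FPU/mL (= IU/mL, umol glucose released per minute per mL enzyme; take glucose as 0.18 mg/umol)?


Activity = glucose_mg / (0.18 mg/umol * V_mL * t_min)
= 1.61 / (0.18 * 1.5 * 15)
= 0.3975 FPU/mL

0.3975 FPU/mL


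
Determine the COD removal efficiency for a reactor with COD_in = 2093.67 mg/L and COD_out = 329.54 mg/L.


eta = (COD_in - COD_out) / COD_in * 100
= (2093.67 - 329.54) / 2093.67 * 100
= 84.2602%

84.2602%


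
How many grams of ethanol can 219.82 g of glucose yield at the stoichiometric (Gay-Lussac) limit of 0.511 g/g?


Theoretical ethanol yield: m_EtOH = 0.511 * m_glucose
m_EtOH = 0.511 * 219.82 = 112.3280 g

112.3280 g


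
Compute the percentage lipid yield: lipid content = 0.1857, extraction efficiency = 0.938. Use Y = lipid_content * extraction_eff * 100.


Y = lipid_content * extraction_eff * 100
= 0.1857 * 0.938 * 100
= 17.4187%

17.4187%


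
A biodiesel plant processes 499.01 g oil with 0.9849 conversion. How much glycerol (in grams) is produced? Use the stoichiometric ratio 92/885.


glycerol = oil * conv * (92/885)
= 499.01 * 0.9849 * 92 / 885
= 51.0912 g

51.0912 g


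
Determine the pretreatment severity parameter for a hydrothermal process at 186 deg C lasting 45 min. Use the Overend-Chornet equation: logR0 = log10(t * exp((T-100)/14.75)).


logR0 = log10(t * exp((T - 100) / 14.75))
= log10(45 * exp((186 - 100) / 14.75))
= 4.1854

4.1854


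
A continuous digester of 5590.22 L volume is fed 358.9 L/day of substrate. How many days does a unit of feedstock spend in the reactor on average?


HRT = V / Q
= 5590.22 / 358.9
= 15.5760 days

15.5760 days


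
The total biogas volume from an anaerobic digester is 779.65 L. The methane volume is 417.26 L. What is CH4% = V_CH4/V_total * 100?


CH4% = V_CH4 / V_total * 100
= 417.26 / 779.65 * 100
= 53.5189%

53.5189%


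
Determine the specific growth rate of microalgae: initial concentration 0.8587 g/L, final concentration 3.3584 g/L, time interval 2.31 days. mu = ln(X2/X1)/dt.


mu = ln(X2/X1) / dt
= ln(3.3584/0.8587) / 2.31
= 0.5904 per day

0.5904 per day


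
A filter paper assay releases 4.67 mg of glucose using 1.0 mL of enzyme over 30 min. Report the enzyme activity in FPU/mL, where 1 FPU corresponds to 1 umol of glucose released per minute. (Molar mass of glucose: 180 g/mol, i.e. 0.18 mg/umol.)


Activity = glucose_mg / (0.18 mg/umol * V_mL * t_min)
= 4.67 / (0.18 * 1.0 * 30)
= 0.8648 FPU/mL

0.8648 FPU/mL


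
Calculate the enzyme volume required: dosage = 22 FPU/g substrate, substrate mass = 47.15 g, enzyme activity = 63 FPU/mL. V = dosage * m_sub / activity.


V = dosage * m_sub / activity
V = 22 * 47.15 / 63
V = 16.4651 mL

16.4651 mL


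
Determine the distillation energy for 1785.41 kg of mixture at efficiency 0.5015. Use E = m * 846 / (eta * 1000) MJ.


E = m * 846 / (eta * 1000)
= 1785.41 * 846 / (0.5015 * 1000)
= 3011.8781 MJ

3011.8781 MJ


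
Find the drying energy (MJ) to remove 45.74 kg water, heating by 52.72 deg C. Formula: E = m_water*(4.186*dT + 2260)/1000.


E = m_water * (4.186 * dT + 2260) / 1000
= 45.74 * (4.186 * 52.72 + 2260) / 1000
= 113.4666 MJ

113.4666 MJ


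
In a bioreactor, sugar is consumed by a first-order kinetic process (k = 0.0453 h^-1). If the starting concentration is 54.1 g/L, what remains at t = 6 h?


S = S0 * exp(-k * t)
S = 54.1 * exp(-0.0453 * 6)
S = 41.2246 g/L

41.2246 g/L


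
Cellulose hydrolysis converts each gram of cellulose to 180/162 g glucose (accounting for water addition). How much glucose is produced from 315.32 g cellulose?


glucose = cellulose * 180/162
= 315.32 * 180/162
= 350.3556 g

350.3556 g


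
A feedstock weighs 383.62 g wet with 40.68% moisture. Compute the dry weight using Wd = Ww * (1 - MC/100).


Wd = Ww * (1 - MC/100)
= 383.62 * (1 - 40.68/100)
= 227.5634 g

227.5634 g


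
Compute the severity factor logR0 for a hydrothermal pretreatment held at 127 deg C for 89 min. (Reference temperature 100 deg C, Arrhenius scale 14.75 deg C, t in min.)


logR0 = log10(t * exp((T - 100) / 14.75))
= log10(89 * exp((127 - 100) / 14.75))
= 2.7444

2.7444


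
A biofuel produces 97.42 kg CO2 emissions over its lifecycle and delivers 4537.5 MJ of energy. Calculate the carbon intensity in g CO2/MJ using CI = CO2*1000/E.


CI = CO2 * 1000 / E
= 97.42 * 1000 / 4537.5
= 21.4700 g CO2/MJ

21.4700 g CO2/MJ


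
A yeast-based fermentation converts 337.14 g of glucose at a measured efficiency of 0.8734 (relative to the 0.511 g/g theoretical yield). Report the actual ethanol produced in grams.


Actual ethanol: m = 0.511 * 337.14 * 0.8734
m = 150.4681 g

150.4681 g


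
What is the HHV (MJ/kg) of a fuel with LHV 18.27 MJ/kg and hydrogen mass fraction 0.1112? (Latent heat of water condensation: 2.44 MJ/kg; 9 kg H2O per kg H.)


HHV = LHV + H_frac * 9 * 2.44
= 18.27 + 0.1112 * 9 * 2.44
= 20.7120 MJ/kg

20.7120 MJ/kg


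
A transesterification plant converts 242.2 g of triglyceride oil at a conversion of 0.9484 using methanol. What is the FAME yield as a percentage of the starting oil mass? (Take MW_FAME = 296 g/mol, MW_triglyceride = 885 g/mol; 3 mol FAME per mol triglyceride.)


m_FAME = oil * conv * (3 * 296 / 885) = oil * conv * (888/885)
= 242.2 * 0.9484 * 888 / 885
= 230.4811 g
Y = m_FAME / oil * 100 = conv * (888/885) * 100
= 0.9484 * 888 / 885 * 100
= 95.16%

95.16%


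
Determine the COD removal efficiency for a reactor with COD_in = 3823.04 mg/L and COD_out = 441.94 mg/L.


eta = (COD_in - COD_out) / COD_in * 100
= (3823.04 - 441.94) / 3823.04 * 100
= 88.4401%

88.4401%


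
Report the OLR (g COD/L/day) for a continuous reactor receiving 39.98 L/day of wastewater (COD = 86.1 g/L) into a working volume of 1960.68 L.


OLR = Q * S / V
= 39.98 * 86.1 / 1960.68
= 1.7557 g/L/day

1.7557 g/L/day


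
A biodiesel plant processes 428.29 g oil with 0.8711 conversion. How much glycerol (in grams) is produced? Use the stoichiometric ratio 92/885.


glycerol = oil * conv * (92/885)
= 428.29 * 0.8711 * 92 / 885
= 38.7838 g

38.7838 g


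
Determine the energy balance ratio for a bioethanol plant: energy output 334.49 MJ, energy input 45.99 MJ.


EROI = E_out / E_in
= 334.49 / 45.99
= 7.2731

7.2731


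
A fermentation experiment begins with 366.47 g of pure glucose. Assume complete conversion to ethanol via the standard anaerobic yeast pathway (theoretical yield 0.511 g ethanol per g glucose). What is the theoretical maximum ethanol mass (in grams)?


Theoretical ethanol yield: m_EtOH = 0.511 * m_glucose
m_EtOH = 0.511 * 366.47 = 187.2662 g

187.2662 g


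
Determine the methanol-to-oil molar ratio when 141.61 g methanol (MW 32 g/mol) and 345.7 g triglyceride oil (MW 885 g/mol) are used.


Molar ratio = n_MeOH / n_oil = (MeOH/32) / (oil/885) = (MeOH * 885) / (32 * oil)
= (141.61 * 885) / (32 * 345.7)
= 11.3289

11.3289


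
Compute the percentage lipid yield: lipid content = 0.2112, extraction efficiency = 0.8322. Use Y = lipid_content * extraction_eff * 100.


Y = lipid_content * extraction_eff * 100
= 0.2112 * 0.8322 * 100
= 17.5761%

17.5761%


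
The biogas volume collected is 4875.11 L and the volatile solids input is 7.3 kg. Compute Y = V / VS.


Y = V / VS
= 4875.11 / 7.3
= 667.8233 L/kg VS

667.8233 L/kg VS


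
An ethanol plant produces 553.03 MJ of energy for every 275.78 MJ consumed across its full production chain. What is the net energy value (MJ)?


NEV = E_out - E_in
= 553.03 - 275.78
= 277.2500 MJ

277.2500 MJ


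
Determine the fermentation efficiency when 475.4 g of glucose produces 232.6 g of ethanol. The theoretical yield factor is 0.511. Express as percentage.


Fermentation efficiency = (actual / (0.511 * glucose)) * 100
= (232.6 / (0.511 * 475.4)) * 100
= 95.7480%

95.7480%


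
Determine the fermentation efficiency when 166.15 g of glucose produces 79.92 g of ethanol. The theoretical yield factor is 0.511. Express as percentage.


Fermentation efficiency = (actual / (0.511 * glucose)) * 100
= (79.92 / (0.511 * 166.15)) * 100
= 94.1313%

94.1313%


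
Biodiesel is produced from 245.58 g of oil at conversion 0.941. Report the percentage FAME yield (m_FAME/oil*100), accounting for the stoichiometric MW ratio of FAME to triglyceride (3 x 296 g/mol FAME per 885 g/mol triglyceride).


m_FAME = oil * conv * (3 * 296 / 885) = oil * conv * (888/885)
= 245.58 * 0.941 * 888 / 885
= 231.8741 g
Y = m_FAME / oil * 100 = conv * (888/885) * 100
= 0.941 * 888 / 885 * 100
= 94.42%

94.42%


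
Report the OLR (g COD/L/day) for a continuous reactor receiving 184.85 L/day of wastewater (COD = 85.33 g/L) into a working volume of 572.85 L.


OLR = Q * S / V
= 184.85 * 85.33 / 572.85
= 27.5347 g/L/day

27.5347 g/L/day


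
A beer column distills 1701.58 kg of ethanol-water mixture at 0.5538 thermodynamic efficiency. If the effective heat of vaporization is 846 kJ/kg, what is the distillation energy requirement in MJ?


E = m * 846 / (eta * 1000)
= 1701.58 * 846 / (0.5538 * 1000)
= 2599.3801 MJ

2599.3801 MJ


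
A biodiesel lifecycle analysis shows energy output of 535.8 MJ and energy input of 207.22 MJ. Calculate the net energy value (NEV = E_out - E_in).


NEV = E_out - E_in
= 535.8 - 207.22
= 328.5800 MJ

328.5800 MJ


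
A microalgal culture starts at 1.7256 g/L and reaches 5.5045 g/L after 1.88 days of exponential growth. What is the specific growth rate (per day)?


mu = ln(X2/X1) / dt
= ln(5.5045/1.7256) / 1.88
= 0.6170 per day

0.6170 per day


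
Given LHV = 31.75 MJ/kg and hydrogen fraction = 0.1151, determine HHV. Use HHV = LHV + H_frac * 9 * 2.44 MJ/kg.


HHV = LHV + H_frac * 9 * 2.44
= 31.75 + 0.1151 * 9 * 2.44
= 34.2776 MJ/kg

34.2776 MJ/kg


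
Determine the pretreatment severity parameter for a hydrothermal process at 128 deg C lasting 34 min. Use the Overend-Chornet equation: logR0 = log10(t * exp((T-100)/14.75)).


logR0 = log10(t * exp((T - 100) / 14.75))
= log10(34 * exp((128 - 100) / 14.75))
= 2.3559

2.3559


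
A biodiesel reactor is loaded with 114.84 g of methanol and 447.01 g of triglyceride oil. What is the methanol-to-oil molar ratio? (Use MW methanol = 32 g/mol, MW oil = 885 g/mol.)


Molar ratio = n_MeOH / n_oil = (MeOH/32) / (oil/885) = (MeOH * 885) / (32 * oil)
= (114.84 * 885) / (32 * 447.01)
= 7.1051

7.1051


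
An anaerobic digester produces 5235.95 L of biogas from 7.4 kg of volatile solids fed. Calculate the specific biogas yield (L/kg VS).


Y = V / VS
= 5235.95 / 7.4
= 707.5608 L/kg VS

707.5608 L/kg VS


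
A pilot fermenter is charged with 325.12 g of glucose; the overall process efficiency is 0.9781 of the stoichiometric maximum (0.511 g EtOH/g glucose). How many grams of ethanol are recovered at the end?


Actual ethanol: m = 0.511 * 325.12 * 0.9781
m = 162.4979 g

162.4979 g


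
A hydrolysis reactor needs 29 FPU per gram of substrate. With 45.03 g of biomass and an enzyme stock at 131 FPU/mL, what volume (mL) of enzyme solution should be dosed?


V = dosage * m_sub / activity
V = 29 * 45.03 / 131
V = 9.9685 mL

9.9685 mL


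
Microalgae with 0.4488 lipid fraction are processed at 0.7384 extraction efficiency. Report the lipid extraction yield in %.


Y = lipid_content * extraction_eff * 100
= 0.4488 * 0.7384 * 100
= 33.1394%

33.1394%


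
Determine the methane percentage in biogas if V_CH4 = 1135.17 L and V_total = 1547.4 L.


CH4% = V_CH4 / V_total * 100
= 1135.17 / 1547.4 * 100
= 73.3598%

73.3598%


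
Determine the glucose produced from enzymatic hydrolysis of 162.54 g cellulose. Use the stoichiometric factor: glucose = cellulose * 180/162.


glucose = cellulose * 180/162
= 162.54 * 180/162
= 180.6000 g

180.6000 g


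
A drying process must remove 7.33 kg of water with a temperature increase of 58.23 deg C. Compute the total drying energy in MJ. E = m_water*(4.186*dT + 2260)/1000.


E = m_water * (4.186 * dT + 2260) / 1000
= 7.33 * (4.186 * 58.23 + 2260) / 1000
= 18.3525 MJ

18.3525 MJ


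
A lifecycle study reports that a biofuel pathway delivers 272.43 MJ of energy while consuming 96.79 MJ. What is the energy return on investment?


EROI = E_out / E_in
= 272.43 / 96.79
= 2.8147

2.8147


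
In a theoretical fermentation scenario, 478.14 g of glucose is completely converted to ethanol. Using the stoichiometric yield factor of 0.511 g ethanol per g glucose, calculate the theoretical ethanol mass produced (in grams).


Theoretical ethanol yield: m_EtOH = 0.511 * m_glucose
m_EtOH = 0.511 * 478.14 = 244.3295 g

244.3295 g


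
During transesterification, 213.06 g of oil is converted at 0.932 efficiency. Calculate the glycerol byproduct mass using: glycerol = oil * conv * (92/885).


glycerol = oil * conv * (92/885)
= 213.06 * 0.932 * 92 / 885
= 20.6425 g

20.6425 g


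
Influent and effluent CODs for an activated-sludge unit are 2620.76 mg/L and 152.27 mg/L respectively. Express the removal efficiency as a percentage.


eta = (COD_in - COD_out) / COD_in * 100
= (2620.76 - 152.27) / 2620.76 * 100
= 94.1899%

94.1899%


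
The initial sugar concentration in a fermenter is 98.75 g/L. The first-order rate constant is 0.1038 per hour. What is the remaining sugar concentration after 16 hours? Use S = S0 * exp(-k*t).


S = S0 * exp(-k * t)
S = 98.75 * exp(-0.1038 * 16)
S = 18.7612 g/L

18.7612 g/L


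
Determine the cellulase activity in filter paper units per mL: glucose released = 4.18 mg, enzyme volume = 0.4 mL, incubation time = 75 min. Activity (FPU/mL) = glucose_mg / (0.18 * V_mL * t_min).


Activity = glucose_mg / (0.18 mg/umol * V_mL * t_min)
= 4.18 / (0.18 * 0.4 * 75)
= 0.7741 FPU/mL

0.7741 FPU/mL


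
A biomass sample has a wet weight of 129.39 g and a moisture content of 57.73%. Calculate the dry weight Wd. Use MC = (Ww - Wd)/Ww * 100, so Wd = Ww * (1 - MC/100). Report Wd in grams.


Wd = Ww * (1 - MC/100)
= 129.39 * (1 - 57.73/100)
= 54.6932 g

54.6932 g


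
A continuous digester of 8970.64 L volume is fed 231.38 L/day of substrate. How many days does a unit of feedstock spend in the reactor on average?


HRT = V / Q
= 8970.64 / 231.38
= 38.7702 days

38.7702 days


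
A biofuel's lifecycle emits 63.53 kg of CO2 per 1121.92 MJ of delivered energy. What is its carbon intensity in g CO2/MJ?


CI = CO2 * 1000 / E
= 63.53 * 1000 / 1121.92
= 56.6261 g CO2/MJ

56.6261 g CO2/MJ


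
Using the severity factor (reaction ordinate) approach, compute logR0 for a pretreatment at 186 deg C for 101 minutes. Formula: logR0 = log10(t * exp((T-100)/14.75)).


logR0 = log10(t * exp((T - 100) / 14.75))
= log10(101 * exp((186 - 100) / 14.75))
= 4.5365

4.5365


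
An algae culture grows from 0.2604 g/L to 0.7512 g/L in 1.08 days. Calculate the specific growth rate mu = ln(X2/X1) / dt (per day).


mu = ln(X2/X1) / dt
= ln(0.7512/0.2604) / 1.08
= 0.9810 per day

0.9810 per day


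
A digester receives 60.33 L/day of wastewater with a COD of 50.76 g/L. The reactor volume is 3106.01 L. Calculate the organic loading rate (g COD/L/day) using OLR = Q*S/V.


OLR = Q * S / V
= 60.33 * 50.76 / 3106.01
= 0.9859 g/L/day

0.9859 g/L/day


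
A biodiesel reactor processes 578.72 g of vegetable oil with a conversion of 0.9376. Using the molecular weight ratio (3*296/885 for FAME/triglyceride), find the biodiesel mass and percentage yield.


m_FAME = oil * conv * (3 * 296 / 885) = oil * conv * (888/885)
= 578.72 * 0.9376 * 888 / 885
= 544.4472 g
Y = m_FAME / oil * 100 = conv * (888/885) * 100
= 0.9376 * 888 / 885 * 100
= 94.08%

544.4472 g FAME; Y = 94.08%


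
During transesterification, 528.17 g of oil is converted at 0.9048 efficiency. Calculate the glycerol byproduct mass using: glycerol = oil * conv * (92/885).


glycerol = oil * conv * (92/885)
= 528.17 * 0.9048 * 92 / 885
= 49.6788 g

49.6788 g


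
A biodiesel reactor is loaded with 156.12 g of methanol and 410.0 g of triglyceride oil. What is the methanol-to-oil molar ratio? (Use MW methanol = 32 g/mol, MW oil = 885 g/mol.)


Molar ratio = n_MeOH / n_oil = (MeOH/32) / (oil/885) = (MeOH * 885) / (32 * oil)
= (156.12 * 885) / (32 * 410.0)
= 10.5310

10.5310


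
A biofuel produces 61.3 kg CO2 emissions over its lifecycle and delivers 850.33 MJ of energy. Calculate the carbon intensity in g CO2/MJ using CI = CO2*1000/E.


CI = CO2 * 1000 / E
= 61.3 * 1000 / 850.33
= 72.0897 g CO2/MJ

72.0897 g CO2/MJ


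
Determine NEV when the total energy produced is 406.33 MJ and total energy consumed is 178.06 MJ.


NEV = E_out - E_in
= 406.33 - 178.06
= 228.2700 MJ

228.2700 MJ


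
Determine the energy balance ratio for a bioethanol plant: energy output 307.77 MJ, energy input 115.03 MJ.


EROI = E_out / E_in
= 307.77 / 115.03
= 2.6756

2.6756


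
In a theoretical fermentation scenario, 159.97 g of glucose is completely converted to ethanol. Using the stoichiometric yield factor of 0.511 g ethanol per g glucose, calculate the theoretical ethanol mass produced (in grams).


Theoretical ethanol yield: m_EtOH = 0.511 * m_glucose
m_EtOH = 0.511 * 159.97 = 81.7447 g

81.7447 g


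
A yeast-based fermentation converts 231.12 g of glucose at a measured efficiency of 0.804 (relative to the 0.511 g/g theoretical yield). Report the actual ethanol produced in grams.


Actual ethanol: m = 0.511 * 231.12 * 0.804
m = 94.9543 g

94.9543 g


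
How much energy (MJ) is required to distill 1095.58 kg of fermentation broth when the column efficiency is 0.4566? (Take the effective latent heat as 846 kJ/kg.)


E = m * 846 / (eta * 1000)
= 1095.58 * 846 / (0.4566 * 1000)
= 2029.9183 MJ

2029.9183 MJ


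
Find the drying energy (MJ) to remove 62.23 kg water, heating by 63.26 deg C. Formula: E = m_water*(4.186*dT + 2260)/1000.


E = m_water * (4.186 * dT + 2260) / 1000
= 62.23 * (4.186 * 63.26 + 2260) / 1000
= 157.1187 MJ

157.1187 MJ


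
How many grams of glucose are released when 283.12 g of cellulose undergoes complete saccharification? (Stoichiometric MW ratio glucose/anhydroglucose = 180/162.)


glucose = cellulose * 180/162
= 283.12 * 180/162
= 314.5778 g

314.5778 g


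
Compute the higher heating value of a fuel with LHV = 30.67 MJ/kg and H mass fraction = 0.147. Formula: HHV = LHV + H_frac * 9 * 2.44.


HHV = LHV + H_frac * 9 * 2.44
= 30.67 + 0.147 * 9 * 2.44
= 33.8981 MJ/kg

33.8981 MJ/kg


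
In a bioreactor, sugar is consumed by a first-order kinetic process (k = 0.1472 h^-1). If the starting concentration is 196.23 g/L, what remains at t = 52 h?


S = S0 * exp(-k * t)
S = 196.23 * exp(-0.1472 * 52)
S = 0.0930 g/L

0.0930 g/L


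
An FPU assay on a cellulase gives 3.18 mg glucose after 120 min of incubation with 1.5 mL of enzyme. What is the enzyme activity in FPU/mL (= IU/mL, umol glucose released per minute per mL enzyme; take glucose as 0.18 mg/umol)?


Activity = glucose_mg / (0.18 mg/umol * V_mL * t_min)
= 3.18 / (0.18 * 1.5 * 120)
= 0.0981 FPU/mL

0.0981 FPU/mL


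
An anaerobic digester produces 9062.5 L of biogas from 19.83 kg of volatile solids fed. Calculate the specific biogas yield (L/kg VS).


Y = V / VS
= 9062.5 / 19.83
= 457.0096 L/kg VS

457.0096 L/kg VS


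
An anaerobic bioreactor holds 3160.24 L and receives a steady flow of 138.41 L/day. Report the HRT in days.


HRT = V / Q
= 3160.24 / 138.41
= 22.8325 days

22.8325 days


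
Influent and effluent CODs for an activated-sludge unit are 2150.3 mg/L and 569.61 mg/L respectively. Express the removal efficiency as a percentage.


eta = (COD_in - COD_out) / COD_in * 100
= (2150.3 - 569.61) / 2150.3 * 100
= 73.5102%

73.5102%


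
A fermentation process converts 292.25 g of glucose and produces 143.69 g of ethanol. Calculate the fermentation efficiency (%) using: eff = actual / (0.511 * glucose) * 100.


Fermentation efficiency = (actual / (0.511 * glucose)) * 100
= (143.69 / (0.511 * 292.25)) * 100
= 96.2168%

96.2168%


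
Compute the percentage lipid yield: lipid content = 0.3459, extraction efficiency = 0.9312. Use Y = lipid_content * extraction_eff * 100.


Y = lipid_content * extraction_eff * 100
= 0.3459 * 0.9312 * 100
= 32.2102%

32.2102%


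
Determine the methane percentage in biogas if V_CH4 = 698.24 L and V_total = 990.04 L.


CH4% = V_CH4 / V_total * 100
= 698.24 / 990.04 * 100
= 70.5264%

70.5264%


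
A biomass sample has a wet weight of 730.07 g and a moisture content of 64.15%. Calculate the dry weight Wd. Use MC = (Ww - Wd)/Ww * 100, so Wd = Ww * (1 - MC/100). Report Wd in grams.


Wd = Ww * (1 - MC/100)
= 730.07 * (1 - 64.15/100)
= 261.7301 g

261.7301 g


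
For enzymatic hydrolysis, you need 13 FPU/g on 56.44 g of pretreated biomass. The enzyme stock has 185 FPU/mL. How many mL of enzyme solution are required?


V = dosage * m_sub / activity
V = 13 * 56.44 / 185
V = 3.9661 mL

3.9661 mL


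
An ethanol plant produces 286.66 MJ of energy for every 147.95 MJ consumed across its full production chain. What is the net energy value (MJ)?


NEV = E_out - E_in
= 286.66 - 147.95
= 138.7100 MJ

138.7100 MJ


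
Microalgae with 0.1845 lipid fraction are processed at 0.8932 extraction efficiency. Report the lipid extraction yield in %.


Y = lipid_content * extraction_eff * 100
= 0.1845 * 0.8932 * 100
= 16.4795%

16.4795%


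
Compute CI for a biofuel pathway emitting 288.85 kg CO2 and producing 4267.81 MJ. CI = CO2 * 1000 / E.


CI = CO2 * 1000 / E
= 288.85 * 1000 / 4267.81
= 67.6811 g CO2/MJ

67.6811 g CO2/MJ


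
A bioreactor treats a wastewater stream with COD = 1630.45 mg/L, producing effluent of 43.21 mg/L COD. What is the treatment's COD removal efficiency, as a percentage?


eta = (COD_in - COD_out) / COD_in * 100
= (1630.45 - 43.21) / 1630.45 * 100
= 97.3498%

97.3498%


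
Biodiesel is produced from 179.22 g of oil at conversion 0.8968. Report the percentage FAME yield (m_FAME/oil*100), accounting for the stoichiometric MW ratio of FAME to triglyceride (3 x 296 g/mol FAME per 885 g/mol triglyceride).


m_FAME = oil * conv * (3 * 296 / 885) = oil * conv * (888/885)
= 179.22 * 0.8968 * 888 / 885
= 161.2693 g
Y = m_FAME / oil * 100 = conv * (888/885) * 100
= 0.8968 * 888 / 885 * 100
= 89.98%

89.98%


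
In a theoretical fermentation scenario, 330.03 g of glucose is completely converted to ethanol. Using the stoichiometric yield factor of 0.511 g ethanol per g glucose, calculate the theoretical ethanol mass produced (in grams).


Theoretical ethanol yield: m_EtOH = 0.511 * m_glucose
m_EtOH = 0.511 * 330.03 = 168.6453 g

168.6453 g


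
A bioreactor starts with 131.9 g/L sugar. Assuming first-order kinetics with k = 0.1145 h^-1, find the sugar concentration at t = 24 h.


S = S0 * exp(-k * t)
S = 131.9 * exp(-0.1145 * 24)
S = 8.4490 g/L

8.4490 g/L


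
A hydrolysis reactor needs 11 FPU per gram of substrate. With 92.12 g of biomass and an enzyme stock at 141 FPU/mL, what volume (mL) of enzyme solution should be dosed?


V = dosage * m_sub / activity
V = 11 * 92.12 / 141
V = 7.1867 mL

7.1867 mL


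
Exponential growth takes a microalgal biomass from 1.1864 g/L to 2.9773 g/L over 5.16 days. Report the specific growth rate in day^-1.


mu = ln(X2/X1) / dt
= ln(2.9773/1.1864) / 5.16
= 0.1783 per day

0.1783 per day


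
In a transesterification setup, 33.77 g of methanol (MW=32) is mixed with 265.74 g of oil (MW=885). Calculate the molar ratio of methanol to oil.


Molar ratio = n_MeOH / n_oil = (MeOH/32) / (oil/885) = (MeOH * 885) / (32 * oil)
= (33.77 * 885) / (32 * 265.74)
= 3.5145

3.5145


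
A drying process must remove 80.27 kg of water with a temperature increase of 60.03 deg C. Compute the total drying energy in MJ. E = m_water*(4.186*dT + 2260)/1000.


E = m_water * (4.186 * dT + 2260) / 1000
= 80.27 * (4.186 * 60.03 + 2260) / 1000
= 201.5809 MJ

201.5809 MJ


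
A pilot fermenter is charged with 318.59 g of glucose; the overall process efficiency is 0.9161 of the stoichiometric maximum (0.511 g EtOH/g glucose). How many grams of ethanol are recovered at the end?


Actual ethanol: m = 0.511 * 318.59 * 0.9161
m = 149.1406 g

149.1406 g


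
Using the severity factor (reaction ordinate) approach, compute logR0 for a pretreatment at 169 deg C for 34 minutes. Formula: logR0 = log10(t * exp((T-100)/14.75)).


logR0 = log10(t * exp((T - 100) / 14.75))
= log10(34 * exp((169 - 100) / 14.75))
= 3.5631

3.5631


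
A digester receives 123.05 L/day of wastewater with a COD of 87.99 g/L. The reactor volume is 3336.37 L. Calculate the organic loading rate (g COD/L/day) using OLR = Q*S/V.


OLR = Q * S / V
= 123.05 * 87.99 / 3336.37
= 3.2452 g/L/day

3.2452 g/L/day


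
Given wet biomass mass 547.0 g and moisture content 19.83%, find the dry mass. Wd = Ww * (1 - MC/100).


Wd = Ww * (1 - MC/100)
= 547.0 * (1 - 19.83/100)
= 438.5299 g

438.5299 g


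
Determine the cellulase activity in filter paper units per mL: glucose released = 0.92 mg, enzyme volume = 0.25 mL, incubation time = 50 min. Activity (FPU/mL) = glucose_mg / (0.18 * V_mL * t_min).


Activity = glucose_mg / (0.18 mg/umol * V_mL * t_min)
= 0.92 / (0.18 * 0.25 * 50)
= 0.4089 FPU/mL

0.4089 FPU/mL


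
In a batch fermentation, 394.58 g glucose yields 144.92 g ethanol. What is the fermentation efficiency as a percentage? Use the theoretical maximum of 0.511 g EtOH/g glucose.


Fermentation efficiency = (actual / (0.511 * glucose)) * 100
= (144.92 / (0.511 * 394.58)) * 100
= 71.8741%

71.8741%


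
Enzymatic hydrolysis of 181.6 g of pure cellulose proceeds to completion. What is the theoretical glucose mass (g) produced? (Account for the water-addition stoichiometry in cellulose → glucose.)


glucose = cellulose * 180/162
= 181.6 * 180/162
= 201.7778 g

201.7778 g


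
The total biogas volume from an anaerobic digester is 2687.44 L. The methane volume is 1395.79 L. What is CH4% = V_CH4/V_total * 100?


CH4% = V_CH4 / V_total * 100
= 1395.79 / 2687.44 * 100
= 51.9375%

51.9375%


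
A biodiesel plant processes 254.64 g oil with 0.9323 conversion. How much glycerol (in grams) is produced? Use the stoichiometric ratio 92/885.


glycerol = oil * conv * (92/885)
= 254.64 * 0.9323 * 92 / 885
= 24.6790 g

24.6790 g


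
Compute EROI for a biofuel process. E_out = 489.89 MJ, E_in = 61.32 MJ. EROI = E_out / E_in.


EROI = E_out / E_in
= 489.89 / 61.32
= 7.9891

7.9891


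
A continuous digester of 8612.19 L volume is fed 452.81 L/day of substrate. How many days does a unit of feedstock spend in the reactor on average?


HRT = V / Q
= 8612.19 / 452.81
= 19.0194 days

19.0194 days


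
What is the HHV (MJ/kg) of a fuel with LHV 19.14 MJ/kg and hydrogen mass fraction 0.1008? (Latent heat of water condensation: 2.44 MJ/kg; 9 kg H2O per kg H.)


HHV = LHV + H_frac * 9 * 2.44
= 19.14 + 0.1008 * 9 * 2.44
= 21.3536 MJ/kg

21.3536 MJ/kg


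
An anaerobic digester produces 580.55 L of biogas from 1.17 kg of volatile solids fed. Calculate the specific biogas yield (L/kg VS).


Y = V / VS
= 580.55 / 1.17
= 496.1966 L/kg VS

496.1966 L/kg VS


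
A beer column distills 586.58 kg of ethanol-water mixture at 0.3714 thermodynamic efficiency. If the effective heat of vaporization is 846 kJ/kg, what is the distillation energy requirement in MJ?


E = m * 846 / (eta * 1000)
= 586.58 * 846 / (0.3714 * 1000)
= 1336.1515 MJ

1336.1515 MJ


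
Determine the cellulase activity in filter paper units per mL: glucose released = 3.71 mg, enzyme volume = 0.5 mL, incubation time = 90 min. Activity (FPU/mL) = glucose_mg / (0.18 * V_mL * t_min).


Activity = glucose_mg / (0.18 mg/umol * V_mL * t_min)
= 3.71 / (0.18 * 0.5 * 90)
= 0.4580 FPU/mL

0.4580 FPU/mL


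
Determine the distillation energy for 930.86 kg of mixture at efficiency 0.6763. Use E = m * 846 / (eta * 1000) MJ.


E = m * 846 / (eta * 1000)
= 930.86 * 846 / (0.6763 * 1000)
= 1164.4353 MJ

1164.4353 MJ


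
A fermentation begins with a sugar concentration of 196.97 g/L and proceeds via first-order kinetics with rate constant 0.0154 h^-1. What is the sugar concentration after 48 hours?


S = S0 * exp(-k * t)
S = 196.97 * exp(-0.0154 * 48)
S = 94.0523 g/L

94.0523 g/L


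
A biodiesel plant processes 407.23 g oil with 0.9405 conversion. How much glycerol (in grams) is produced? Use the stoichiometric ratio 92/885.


glycerol = oil * conv * (92/885)
= 407.23 * 0.9405 * 92 / 885
= 39.8147 g

39.8147 g


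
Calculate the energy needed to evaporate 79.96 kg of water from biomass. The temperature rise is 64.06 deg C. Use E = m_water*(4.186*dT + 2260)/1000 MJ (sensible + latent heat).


E = m_water * (4.186 * dT + 2260) / 1000
= 79.96 * (4.186 * 64.06 + 2260) / 1000
= 202.1513 MJ

202.1513 MJ


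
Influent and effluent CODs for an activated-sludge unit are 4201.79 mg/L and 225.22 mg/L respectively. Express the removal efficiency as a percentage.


eta = (COD_in - COD_out) / COD_in * 100
= (4201.79 - 225.22) / 4201.79 * 100
= 94.6399%

94.6399%


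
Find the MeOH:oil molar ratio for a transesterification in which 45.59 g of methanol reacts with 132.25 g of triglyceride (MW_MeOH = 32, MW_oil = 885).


Molar ratio = n_MeOH / n_oil = (MeOH/32) / (oil/885) = (MeOH * 885) / (32 * oil)
= (45.59 * 885) / (32 * 132.25)
= 9.5338

9.5338


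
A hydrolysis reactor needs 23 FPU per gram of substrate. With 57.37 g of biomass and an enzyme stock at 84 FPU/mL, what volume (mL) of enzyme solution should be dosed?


V = dosage * m_sub / activity
V = 23 * 57.37 / 84
V = 15.7085 mL

15.7085 mL


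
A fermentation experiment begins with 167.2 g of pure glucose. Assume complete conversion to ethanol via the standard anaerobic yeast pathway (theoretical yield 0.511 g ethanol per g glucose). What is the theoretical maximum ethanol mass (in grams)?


Theoretical ethanol yield: m_EtOH = 0.511 * m_glucose
m_EtOH = 0.511 * 167.2 = 85.4392 g

85.4392 g


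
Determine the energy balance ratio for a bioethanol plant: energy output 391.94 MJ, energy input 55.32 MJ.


EROI = E_out / E_in
= 391.94 / 55.32
= 7.0850

7.0850


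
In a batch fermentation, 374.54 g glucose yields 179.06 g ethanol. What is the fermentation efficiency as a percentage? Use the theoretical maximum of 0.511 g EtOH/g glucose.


Fermentation efficiency = (actual / (0.511 * glucose)) * 100
= (179.06 / (0.511 * 374.54)) * 100
= 93.5577%

93.5577%


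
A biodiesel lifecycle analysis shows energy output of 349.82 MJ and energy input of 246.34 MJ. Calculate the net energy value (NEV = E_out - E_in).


NEV = E_out - E_in
= 349.82 - 246.34
= 103.4800 MJ

103.4800 MJ


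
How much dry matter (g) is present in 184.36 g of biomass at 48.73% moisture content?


Wd = Ww * (1 - MC/100)
= 184.36 * (1 - 48.73/100)
= 94.5214 g

94.5214 g


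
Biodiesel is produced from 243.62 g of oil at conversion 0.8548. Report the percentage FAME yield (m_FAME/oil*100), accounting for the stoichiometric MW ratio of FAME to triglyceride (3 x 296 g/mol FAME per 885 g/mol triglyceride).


m_FAME = oil * conv * (3 * 296 / 885) = oil * conv * (888/885)
= 243.62 * 0.8548 * 888 / 885
= 208.9523 g
Y = m_FAME / oil * 100 = conv * (888/885) * 100
= 0.8548 * 888 / 885 * 100
= 85.77%

85.77%


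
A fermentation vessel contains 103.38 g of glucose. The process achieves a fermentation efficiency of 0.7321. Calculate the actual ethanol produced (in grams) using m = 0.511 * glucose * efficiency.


Actual ethanol: m = 0.511 * 103.38 * 0.7321
m = 38.6748 g

38.6748 g


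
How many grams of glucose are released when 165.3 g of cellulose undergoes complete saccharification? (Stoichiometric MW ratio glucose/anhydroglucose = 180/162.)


glucose = cellulose * 180/162
= 165.3 * 180/162
= 183.6667 g

183.6667 g


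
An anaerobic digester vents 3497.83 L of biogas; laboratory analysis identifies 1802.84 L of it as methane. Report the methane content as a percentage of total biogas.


CH4% = V_CH4 / V_total * 100
= 1802.84 / 3497.83 * 100
= 51.5417%

51.5417%


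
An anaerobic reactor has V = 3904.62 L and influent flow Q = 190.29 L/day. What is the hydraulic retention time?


HRT = V / Q
= 3904.62 / 190.29
= 20.5193 days

20.5193 days


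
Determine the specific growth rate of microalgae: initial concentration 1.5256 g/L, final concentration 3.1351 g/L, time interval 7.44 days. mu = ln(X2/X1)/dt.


mu = ln(X2/X1) / dt
= ln(3.1351/1.5256) / 7.44
= 0.0968 per day

0.0968 per day


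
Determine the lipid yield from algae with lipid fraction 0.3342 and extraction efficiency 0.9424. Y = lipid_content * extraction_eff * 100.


Y = lipid_content * extraction_eff * 100
= 0.3342 * 0.9424 * 100
= 31.4950%

31.4950%


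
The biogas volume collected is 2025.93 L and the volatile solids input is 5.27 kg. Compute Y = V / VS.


Y = V / VS
= 2025.93 / 5.27
= 384.4269 L/kg VS

384.4269 L/kg VS


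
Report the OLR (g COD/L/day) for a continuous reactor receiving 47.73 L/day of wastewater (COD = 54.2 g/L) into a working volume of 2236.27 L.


OLR = Q * S / V
= 47.73 * 54.2 / 2236.27
= 1.1568 g/L/day

1.1568 g/L/day


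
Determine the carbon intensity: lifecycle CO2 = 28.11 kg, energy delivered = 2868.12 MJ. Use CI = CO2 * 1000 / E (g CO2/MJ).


CI = CO2 * 1000 / E
= 28.11 * 1000 / 2868.12
= 9.8008 g CO2/MJ

9.8008 g CO2/MJ


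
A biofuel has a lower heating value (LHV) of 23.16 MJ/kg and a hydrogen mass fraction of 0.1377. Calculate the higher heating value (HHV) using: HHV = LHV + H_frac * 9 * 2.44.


HHV = LHV + H_frac * 9 * 2.44
= 23.16 + 0.1377 * 9 * 2.44
= 26.1839 MJ/kg

26.1839 MJ/kg


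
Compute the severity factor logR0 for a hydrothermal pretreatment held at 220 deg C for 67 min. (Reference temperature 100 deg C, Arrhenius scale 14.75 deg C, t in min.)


logR0 = log10(t * exp((T - 100) / 14.75))
= log10(67 * exp((220 - 100) / 14.75))
= 5.3593

5.3593


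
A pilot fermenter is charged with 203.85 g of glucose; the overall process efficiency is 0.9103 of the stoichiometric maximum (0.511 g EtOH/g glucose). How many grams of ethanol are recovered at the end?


Actual ethanol: m = 0.511 * 203.85 * 0.9103
m = 94.8235 g

94.8235 g


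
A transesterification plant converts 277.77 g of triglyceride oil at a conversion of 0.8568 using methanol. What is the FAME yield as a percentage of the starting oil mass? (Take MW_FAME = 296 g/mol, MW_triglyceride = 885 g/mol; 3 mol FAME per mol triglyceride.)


m_FAME = oil * conv * (3 * 296 / 885) = oil * conv * (888/885)
= 277.77 * 0.8568 * 888 / 885
= 238.8001 g
Y = m_FAME / oil * 100 = conv * (888/885) * 100
= 0.8568 * 888 / 885 * 100
= 85.97%

85.97%


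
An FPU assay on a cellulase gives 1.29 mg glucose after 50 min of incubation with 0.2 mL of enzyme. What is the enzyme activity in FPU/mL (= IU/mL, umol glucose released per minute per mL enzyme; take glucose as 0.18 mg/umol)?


Activity = glucose_mg / (0.18 mg/umol * V_mL * t_min)
= 1.29 / (0.18 * 0.2 * 50)
= 0.7167 FPU/mL

0.7167 FPU/mL
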